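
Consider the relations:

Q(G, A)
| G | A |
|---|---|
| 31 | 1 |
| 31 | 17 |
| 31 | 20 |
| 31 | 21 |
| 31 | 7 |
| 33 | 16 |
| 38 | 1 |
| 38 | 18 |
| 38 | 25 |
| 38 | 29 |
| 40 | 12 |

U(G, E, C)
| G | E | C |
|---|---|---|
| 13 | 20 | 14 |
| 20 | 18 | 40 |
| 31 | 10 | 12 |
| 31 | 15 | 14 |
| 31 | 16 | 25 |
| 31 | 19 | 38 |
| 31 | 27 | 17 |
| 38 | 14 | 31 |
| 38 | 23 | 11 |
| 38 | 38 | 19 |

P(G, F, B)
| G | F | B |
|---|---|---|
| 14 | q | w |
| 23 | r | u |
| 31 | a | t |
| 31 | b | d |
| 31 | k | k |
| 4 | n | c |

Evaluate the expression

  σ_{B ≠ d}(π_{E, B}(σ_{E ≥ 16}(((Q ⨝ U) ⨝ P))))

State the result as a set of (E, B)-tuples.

Natural join on G: {(31, 1, 10, 12), (31, 1, 15, 14), (31, 1, 16, 25), (31, 1, 19, 38), (31, 1, 27, 17), (31, 17, 10, 12), (31, 17, 15, 14), (31, 17, 16, 25), (31, 17, 19, 38), (31, 17, 27, 17), (31, 20, 10, 12), (31, 20, 15, 14), (31, 20, 16, 25), (31, 20, 19, 38), (31, 20, 27, 17), (31, 21, 10, 12), (31, 21, 15, 14), (31, 21, 16, 25), (31, 21, 19, 38), (31, 21, 27, 17), (31, 7, 10, 12), (31, 7, 15, 14), (31, 7, 16, 25), (31, 7, 19, 38), (31, 7, 27, 17), (38, 1, 14, 31), (38, 1, 23, 11), (38, 1, 38, 19), (38, 18, 14, 31), (38, 18, 23, 11), (38, 18, 38, 19), (38, 25, 14, 31), (38, 25, 23, 11), (38, 25, 38, 19), (38, 29, 14, 31), (38, 29, 23, 11), (38, 29, 38, 19)}
Natural join on G: {(31, 1, 10, 12, a, t), (31, 1, 10, 12, b, d), (31, 1, 10, 12, k, k), (31, 1, 15, 14, a, t), (31, 1, 15, 14, b, d), (31, 1, 15, 14, k, k), (31, 1, 16, 25, a, t), (31, 1, 16, 25, b, d), (31, 1, 16, 25, k, k), (31, 1, 19, 38, a, t), (31, 1, 19, 38, b, d), (31, 1, 19, 38, k, k), (31, 1, 27, 17, a, t), (31, 1, 27, 17, b, d), (31, 1, 27, 17, k, k), (31, 17, 10, 12, a, t), (31, 17, 10, 12, b, d), (31, 17, 10, 12, k, k), (31, 17, 15, 14, a, t), (31, 17, 15, 14, b, d), (31, 17, 15, 14, k, k), (31, 17, 16, 25, a, t), (31, 17, 16, 25, b, d), (31, 17, 16, 25, k, k), (31, 17, 19, 38, a, t), (31, 17, 19, 38, b, d), (31, 17, 19, 38, k, k), (31, 17, 27, 17, a, t), (31, 17, 27, 17, b, d), (31, 17, 27, 17, k, k), (31, 20, 10, 12, a, t), (31, 20, 10, 12, b, d), (31, 20, 10, 12, k, k), (31, 20, 15, 14, a, t), (31, 20, 15, 14, b, d), (31, 20, 15, 14, k, k), (31, 20, 16, 25, a, t), (31, 20, 16, 25, b, d), (31, 20, 16, 25, k, k), (31, 20, 19, 38, a, t), (31, 20, 19, 38, b, d), (31, 20, 19, 38, k, k), (31, 20, 27, 17, a, t), (31, 20, 27, 17, b, d), (31, 20, 27, 17, k, k), (31, 21, 10, 12, a, t), (31, 21, 10, 12, b, d), (31, 21, 10, 12, k, k), (31, 21, 15, 14, a, t), (31, 21, 15, 14, b, d), (31, 21, 15, 14, k, k), (31, 21, 16, 25, a, t), (31, 21, 16, 25, b, d), (31, 21, 16, 25, k, k), (31, 21, 19, 38, a, t), (31, 21, 19, 38, b, d), (31, 21, 19, 38, k, k), (31, 21, 27, 17, a, t), (31, 21, 27, 17, b, d), (31, 21, 27, 17, k, k), (31, 7, 10, 12, a, t), (31, 7, 10, 12, b, d), (31, 7, 10, 12, k, k), (31, 7, 15, 14, a, t), (31, 7, 15, 14, b, d), (31, 7, 15, 14, k, k), (31, 7, 16, 25, a, t), (31, 7, 16, 25, b, d), (31, 7, 16, 25, k, k), (31, 7, 19, 38, a, t), (31, 7, 19, 38, b, d), (31, 7, 19, 38, k, k), (31, 7, 27, 17, a, t), (31, 7, 27, 17, b, d), (31, 7, 27, 17, k, k)}
Filtering on E ≥ 16 leaves {(31, 1, 16, 25, a, t), (31, 1, 16, 25, b, d), (31, 1, 16, 25, k, k), (31, 1, 19, 38, a, t), (31, 1, 19, 38, b, d), (31, 1, 19, 38, k, k), (31, 1, 27, 17, a, t), (31, 1, 27, 17, b, d), (31, 1, 27, 17, k, k), (31, 17, 16, 25, a, t), (31, 17, 16, 25, b, d), (31, 17, 16, 25, k, k), (31, 17, 19, 38, a, t), (31, 17, 19, 38, b, d), (31, 17, 19, 38, k, k), (31, 17, 27, 17, a, t), (31, 17, 27, 17, b, d), (31, 17, 27, 17, k, k), (31, 20, 16, 25, a, t), (31, 20, 16, 25, b, d), (31, 20, 16, 25, k, k), (31, 20, 19, 38, a, t), (31, 20, 19, 38, b, d), (31, 20, 19, 38, k, k), (31, 20, 27, 17, a, t), (31, 20, 27, 17, b, d), (31, 20, 27, 17, k, k), (31, 21, 16, 25, a, t), (31, 21, 16, 25, b, d), (31, 21, 16, 25, k, k), (31, 21, 19, 38, a, t), (31, 21, 19, 38, b, d), (31, 21, 19, 38, k, k), (31, 21, 27, 17, a, t), (31, 21, 27, 17, b, d), (31, 21, 27, 17, k, k), (31, 7, 16, 25, a, t), (31, 7, 16, 25, b, d), (31, 7, 16, 25, k, k), (31, 7, 19, 38, a, t), (31, 7, 19, 38, b, d), (31, 7, 19, 38, k, k), (31, 7, 27, 17, a, t), (31, 7, 27, 17, b, d), (31, 7, 27, 17, k, k)}.
π[E, B]: project onto (E, B) (36 duplicate(s) eliminated) → {(16, d), (16, k), (16, t), (19, d), (19, k), (19, t), (27, d), (27, k), (27, t)}
Filtering on B ≠ d leaves {(16, k), (16, t), (19, k), (19, t), (27, k), (27, t)}.

{(16, k), (16, t), (19, k), (19, t), (27, k), (27, t)}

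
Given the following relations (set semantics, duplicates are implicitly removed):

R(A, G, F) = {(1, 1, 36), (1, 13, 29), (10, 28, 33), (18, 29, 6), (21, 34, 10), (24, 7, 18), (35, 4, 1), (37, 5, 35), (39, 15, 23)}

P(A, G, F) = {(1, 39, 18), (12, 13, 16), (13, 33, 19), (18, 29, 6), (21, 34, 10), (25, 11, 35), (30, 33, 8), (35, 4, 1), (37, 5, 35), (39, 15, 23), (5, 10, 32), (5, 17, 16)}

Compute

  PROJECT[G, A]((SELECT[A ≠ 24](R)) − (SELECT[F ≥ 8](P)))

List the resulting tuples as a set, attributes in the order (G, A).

{(1, 1), (13, 1), (28, 10), (29, 18), (4, 35)}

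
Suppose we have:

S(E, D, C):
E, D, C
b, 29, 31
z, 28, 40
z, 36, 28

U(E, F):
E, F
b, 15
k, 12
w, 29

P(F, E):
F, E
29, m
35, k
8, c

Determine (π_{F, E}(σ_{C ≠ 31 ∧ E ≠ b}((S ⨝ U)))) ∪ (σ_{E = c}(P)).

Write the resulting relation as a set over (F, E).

Natural join on E: {(b, 29, 31, 15)}
Filtering on C ≠ 31 ∧ E ≠ b leaves {}.
π[F, E]: project onto (F, E) → {}
Filtering on E = c leaves {(8, c)}.
Set union of the two operands is {(8, c)}.

{(8, c)}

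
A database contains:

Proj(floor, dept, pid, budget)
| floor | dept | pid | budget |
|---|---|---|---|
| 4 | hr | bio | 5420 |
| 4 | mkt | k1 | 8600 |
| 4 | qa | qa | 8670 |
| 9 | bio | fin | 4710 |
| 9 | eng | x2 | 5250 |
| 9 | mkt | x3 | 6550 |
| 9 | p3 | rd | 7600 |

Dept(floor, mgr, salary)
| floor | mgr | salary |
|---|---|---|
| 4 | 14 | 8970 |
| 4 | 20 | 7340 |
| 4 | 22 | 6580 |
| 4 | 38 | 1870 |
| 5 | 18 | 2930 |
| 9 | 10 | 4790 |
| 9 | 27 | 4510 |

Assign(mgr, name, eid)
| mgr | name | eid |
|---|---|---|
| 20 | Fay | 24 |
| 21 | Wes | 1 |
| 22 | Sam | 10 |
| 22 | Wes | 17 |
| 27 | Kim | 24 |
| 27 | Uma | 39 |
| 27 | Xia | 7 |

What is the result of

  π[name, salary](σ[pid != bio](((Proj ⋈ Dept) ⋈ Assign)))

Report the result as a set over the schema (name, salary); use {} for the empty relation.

Proj ⋈ Dept (natural join on floor): {(4, hr, bio, 5420, 14, 8970), (4, hr, bio, 5420, 20, 7340), (4, hr, bio, 5420, 22, 6580), (4, hr, bio, 5420, 38, 1870), (4, mkt, k1, 8600, 14, 8970), (4, mkt, k1, 8600, 20, 7340), (4, mkt, k1, 8600, 22, 6580), (4, mkt, k1, 8600, 38, 1870), (4, qa, qa, 8670, 14, 8970), (4, qa, qa, 8670, 20, 7340), (4, qa, qa, 8670, 22, 6580), (4, qa, qa, 8670, 38, 1870), (9, bio, fin, 4710, 10, 4790), (9, bio, fin, 4710, 27, 4510), (9, eng, x2, 5250, 10, 4790), (9, eng, x2, 5250, 27, 4510), (9, mkt, x3, 6550, 10, 4790), (9, mkt, x3, 6550, 27, 4510), (9, p3, rd, 7600, 10, 4790), (9, p3, rd, 7600, 27, 4510)}
(Proj ⋈ Dept) ⋈ Assign (natural join on mgr): {(4, hr, bio, 5420, 20, 7340, Fay, 24), (4, hr, bio, 5420, 22, 6580, Sam, 10), (4, hr, bio, 5420, 22, 6580, Wes, 17), (4, mkt, k1, 8600, 20, 7340, Fay, 24), (4, mkt, k1, 8600, 22, 6580, Sam, 10), (4, mkt, k1, 8600, 22, 6580, Wes, 17), (4, qa, qa, 8670, 20, 7340, Fay, 24), (4, qa, qa, 8670, 22, 6580, Sam, 10), (4, qa, qa, 8670, 22, 6580, Wes, 17), (9, bio, fin, 4710, 27, 4510, Kim, 24), (9, bio, fin, 4710, 27, 4510, Uma, 39), (9, bio, fin, 4710, 27, 4510, Xia, 7), (9, eng, x2, 5250, 27, 4510, Kim, 24), (9, eng, x2, 5250, 27, 4510, Uma, 39), (9, eng, x2, 5250, 27, 4510, Xia, 7), (9, mkt, x3, 6550, 27, 4510, Kim, 24), (9, mkt, x3, 6550, 27, 4510, Uma, 39), (9, mkt, x3, 6550, 27, 4510, Xia, 7), (9, p3, rd, 7600, 27, 4510, Kim, 24), (9, p3, rd, 7600, 27, 4510, Uma, 39), (9, p3, rd, 7600, 27, 4510, Xia, 7)}
Selection pid != bio: {(4, mkt, k1, 8600, 20, 7340, Fay, 24), (4, mkt, k1, 8600, 22, 6580, Sam, 10), (4, mkt, k1, 8600, 22, 6580, Wes, 17), (4, qa, qa, 8670, 20, 7340, Fay, 24), (4, qa, qa, 8670, 22, 6580, Sam, 10), (4, qa, qa, 8670, 22, 6580, Wes, 17), (9, bio, fin, 4710, 27, 4510, Kim, 24), (9, bio, fin, 4710, 27, 4510, Uma, 39), (9, bio, fin, 4710, 27, 4510, Xia, 7), (9, eng, x2, 5250, 27, 4510, Kim, 24), (9, eng, x2, 5250, 27, 4510, Uma, 39), (9, eng, x2, 5250, 27, 4510, Xia, 7), (9, mkt, x3, 6550, 27, 4510, Kim, 24), (9, mkt, x3, 6550, 27, 4510, Uma, 39), (9, mkt, x3, 6550, 27, 4510, Xia, 7), (9, p3, rd, 7600, 27, 4510, Kim, 24), (9, p3, rd, 7600, 27, 4510, Uma, 39), (9, p3, rd, 7600, 27, 4510, Xia, 7)}
Projecting to name, salary (12 duplicate(s) eliminated): {(Fay, 7340), (Kim, 4510), (Sam, 6580), (Uma, 4510), (Wes, 6580), (Xia, 4510)}

{(Fay, 7340), (Kim, 4510), (Sam, 6580), (Uma, 4510), (Wes, 6580), (Xia, 4510)}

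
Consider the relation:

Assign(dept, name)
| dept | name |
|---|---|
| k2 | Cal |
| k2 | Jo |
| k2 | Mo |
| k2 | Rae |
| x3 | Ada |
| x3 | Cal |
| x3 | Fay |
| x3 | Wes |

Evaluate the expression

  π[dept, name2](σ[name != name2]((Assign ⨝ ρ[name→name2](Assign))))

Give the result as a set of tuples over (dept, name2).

{(k2, Cal), (k2, Jo), (k2, Mo), (k2, Rae), (x3, Ada), (x3, Cal), (x3, Fay), (x3, Wes)}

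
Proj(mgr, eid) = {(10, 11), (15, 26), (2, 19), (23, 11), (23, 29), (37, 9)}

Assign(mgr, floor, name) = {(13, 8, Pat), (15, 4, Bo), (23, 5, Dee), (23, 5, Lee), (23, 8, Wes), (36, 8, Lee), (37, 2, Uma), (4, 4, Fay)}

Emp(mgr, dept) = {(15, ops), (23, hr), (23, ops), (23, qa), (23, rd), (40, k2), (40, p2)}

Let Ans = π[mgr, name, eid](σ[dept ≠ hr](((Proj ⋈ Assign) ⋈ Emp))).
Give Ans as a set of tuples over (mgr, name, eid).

{(15, Bo, 26), (23, Dee, 11), (23, Dee, 29), (23, Lee, 11), (23, Lee, 29), (23, Wes, 11), (23, Wes, 29)}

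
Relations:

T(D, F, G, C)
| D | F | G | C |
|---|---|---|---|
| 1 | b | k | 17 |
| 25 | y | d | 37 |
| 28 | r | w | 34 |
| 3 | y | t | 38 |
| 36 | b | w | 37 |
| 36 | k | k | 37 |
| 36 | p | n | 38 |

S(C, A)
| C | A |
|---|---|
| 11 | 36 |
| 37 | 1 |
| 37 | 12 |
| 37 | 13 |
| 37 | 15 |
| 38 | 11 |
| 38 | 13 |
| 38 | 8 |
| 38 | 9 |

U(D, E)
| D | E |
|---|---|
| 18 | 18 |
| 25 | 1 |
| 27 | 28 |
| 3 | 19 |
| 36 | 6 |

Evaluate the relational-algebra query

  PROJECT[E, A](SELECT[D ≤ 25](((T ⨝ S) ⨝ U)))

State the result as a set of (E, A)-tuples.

{(1, 1), (1, 12), (1, 13), (1, 15), (19, 11), (19, 13), (19, 8), (19, 9)}

Joining T and S on C yields {(25, y, d, 37, 1), (25, y, d, 37, 12), (25, y, d, 37, 13), (25, y, d, 37, 15), (3, y, t, 38, 11), (3, y, t, 38, 13), (3, y, t, 38, 8), (3, y, t, 38, 9), (36, b, w, 37, 1), (36, b, w, 37, 12), (36, b, w, 37, 13), (36, b, w, 37, 15), (36, k, k, 37, 1), (36, k, k, 37, 12), (36, k, k, 37, 13), (36, k, k, 37, 15), (36, p, n, 38, 11), (36, p, n, 38, 13), (36, p, n, 38, 8), (36, p, n, 38, 9)}.
Joining (T ⨝ S) and U on D yields {(25, y, d, 37, 1, 1), (25, y, d, 37, 12, 1), (25, y, d, 37, 13, 1), (25, y, d, 37, 15, 1), (3, y, t, 38, 11, 19), (3, y, t, 38, 13, 19), (3, y, t, 38, 8, 19), (3, y, t, 38, 9, 19), (36, b, w, 37, 1, 6), (36, b, w, 37, 12, 6), (36, b, w, 37, 13, 6), (36, b, w, 37, 15, 6), (36, k, k, 37, 1, 6), (36, k, k, 37, 12, 6), (36, k, k, 37, 13, 6), (36, k, k, 37, 15, 6), (36, p, n, 38, 11, 6), (36, p, n, 38, 13, 6), (36, p, n, 38, 8, 6), (36, p, n, 38, 9, 6)}.
σ[D ≤ 25]: keep tuples satisfying D ≤ 25 → {(25, y, d, 37, 1, 1), (25, y, d, 37, 12, 1), (25, y, d, 37, 13, 1), (25, y, d, 37, 15, 1), (3, y, t, 38, 11, 19), (3, y, t, 38, 13, 19), (3, y, t, 38, 8, 19), (3, y, t, 38, 9, 19)}
Projecting to E, A: {(1, 1), (1, 12), (1, 13), (1, 15), (19, 11), (19, 13), (19, 8), (19, 9)}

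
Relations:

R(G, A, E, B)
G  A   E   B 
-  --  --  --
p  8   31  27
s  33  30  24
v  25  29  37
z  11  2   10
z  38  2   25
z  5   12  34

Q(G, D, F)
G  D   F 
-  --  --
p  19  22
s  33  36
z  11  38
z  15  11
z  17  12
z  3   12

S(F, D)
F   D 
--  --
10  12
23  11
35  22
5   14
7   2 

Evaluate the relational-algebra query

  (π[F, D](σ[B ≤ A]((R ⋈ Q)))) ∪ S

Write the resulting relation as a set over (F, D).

{(10, 12), (11, 15), (12, 17), (12, 3), (23, 11), (35, 22), (36, 33), (38, 11), (5, 14), (7, 2)}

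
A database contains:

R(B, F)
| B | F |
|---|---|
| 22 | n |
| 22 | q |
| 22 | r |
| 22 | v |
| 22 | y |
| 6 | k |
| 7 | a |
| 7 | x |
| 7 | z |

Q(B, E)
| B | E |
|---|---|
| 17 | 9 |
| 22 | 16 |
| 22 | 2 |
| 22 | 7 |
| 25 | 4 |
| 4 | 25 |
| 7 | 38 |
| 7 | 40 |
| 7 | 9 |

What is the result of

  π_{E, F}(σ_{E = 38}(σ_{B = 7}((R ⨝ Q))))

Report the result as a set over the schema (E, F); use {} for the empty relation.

{(38, a), (38, x), (38, z)}

Joining R and Q on B yields {(22, n, 16), (22, n, 2), (22, n, 7), (22, q, 16), (22, q, 2), (22, q, 7), (22, r, 16), (22, r, 2), (22, r, 7), (22, v, 16), (22, v, 2), (22, v, 7), (22, y, 16), (22, y, 2), (22, y, 7), (7, a, 38), (7, a, 40), (7, a, 9), (7, x, 38), (7, x, 40), (7, x, 9), (7, z, 38), (7, z, 40), (7, z, 9)}.
σ[B = 7]: keep tuples satisfying B = 7 → {(7, a, 38), (7, a, 40), (7, a, 9), (7, x, 38), (7, x, 40), (7, x, 9), (7, z, 38), (7, z, 40), (7, z, 9)}
σ[E = 38]: keep tuples satisfying E = 38 → {(7, a, 38), (7, x, 38), (7, z, 38)}
Keep only column(s) E, F: {(38, a), (38, x), (38, z)}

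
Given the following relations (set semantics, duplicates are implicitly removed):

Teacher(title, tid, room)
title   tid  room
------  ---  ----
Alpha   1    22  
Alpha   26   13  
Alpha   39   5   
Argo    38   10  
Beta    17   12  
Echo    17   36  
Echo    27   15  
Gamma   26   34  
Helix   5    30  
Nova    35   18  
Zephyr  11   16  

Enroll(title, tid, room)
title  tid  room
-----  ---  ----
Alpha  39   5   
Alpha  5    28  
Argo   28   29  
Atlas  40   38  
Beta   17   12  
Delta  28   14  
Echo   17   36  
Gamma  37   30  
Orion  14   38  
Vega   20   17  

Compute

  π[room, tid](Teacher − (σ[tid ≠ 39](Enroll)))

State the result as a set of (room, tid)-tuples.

Selection tid ≠ 39: {(Alpha, 5, 28), (Argo, 28, 29), (Atlas, 40, 38), (Beta, 17, 12), (Delta, 28, 14), (Echo, 17, 36), (Gamma, 37, 30), (Orion, 14, 38), (Vega, 20, 17)}
Set difference of the two operands is {(Alpha, 1, 22), (Alpha, 26, 13), (Alpha, 39, 5), (Argo, 38, 10), (Echo, 27, 15), (Gamma, 26, 34), (Helix, 5, 30), (Nova, 35, 18), (Zephyr, 11, 16)}.
π_{room, tid} gives {(10, 38), (13, 26), (15, 27), (16, 11), (18, 35), (22, 1), (30, 5), (34, 26), (5, 39)}.

{(10, 38), (13, 26), (15, 27), (16, 11), (18, 35), (22, 1), (30, 5), (34, 26), (5, 39)}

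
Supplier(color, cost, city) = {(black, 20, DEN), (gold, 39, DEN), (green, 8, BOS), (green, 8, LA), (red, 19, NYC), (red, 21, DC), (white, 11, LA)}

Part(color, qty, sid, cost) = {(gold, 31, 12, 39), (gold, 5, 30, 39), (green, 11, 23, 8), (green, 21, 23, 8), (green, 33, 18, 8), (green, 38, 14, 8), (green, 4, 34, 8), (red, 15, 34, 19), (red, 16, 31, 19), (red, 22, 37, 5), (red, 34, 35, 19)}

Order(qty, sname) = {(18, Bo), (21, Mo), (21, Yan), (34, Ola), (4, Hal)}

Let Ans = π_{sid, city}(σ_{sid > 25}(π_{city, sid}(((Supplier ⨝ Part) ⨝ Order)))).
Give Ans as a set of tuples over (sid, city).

Natural join on color, cost: {(gold, 39, DEN, 31, 12), (gold, 39, DEN, 5, 30), (green, 8, BOS, 11, 23), (green, 8, BOS, 21, 23), (green, 8, BOS, 33, 18), (green, 8, BOS, 38, 14), (green, 8, BOS, 4, 34), (green, 8, LA, 11, 23), (green, 8, LA, 21, 23), (green, 8, LA, 33, 18), (green, 8, LA, 38, 14), (green, 8, LA, 4, 34), (red, 19, NYC, 15, 34), (red, 19, NYC, 16, 31), (red, 19, NYC, 34, 35)}
Natural join on qty: {(green, 8, BOS, 21, 23, Mo), (green, 8, BOS, 21, 23, Yan), (green, 8, BOS, 4, 34, Hal), (green, 8, LA, 21, 23, Mo), (green, 8, LA, 21, 23, Yan), (green, 8, LA, 4, 34, Hal), (red, 19, NYC, 34, 35, Ola)}
π_{city, sid} gives {(BOS, 23), (BOS, 34), (LA, 23), (LA, 34), (NYC, 35)} (2 duplicate(s) eliminated).
σ[sid > 25]: keep tuples satisfying sid > 25 → {(BOS, 34), (LA, 34), (NYC, 35)}
π_{sid, city} gives {(34, BOS), (34, LA), (35, NYC)}.

{(34, BOS), (34, LA), (35, NYC)}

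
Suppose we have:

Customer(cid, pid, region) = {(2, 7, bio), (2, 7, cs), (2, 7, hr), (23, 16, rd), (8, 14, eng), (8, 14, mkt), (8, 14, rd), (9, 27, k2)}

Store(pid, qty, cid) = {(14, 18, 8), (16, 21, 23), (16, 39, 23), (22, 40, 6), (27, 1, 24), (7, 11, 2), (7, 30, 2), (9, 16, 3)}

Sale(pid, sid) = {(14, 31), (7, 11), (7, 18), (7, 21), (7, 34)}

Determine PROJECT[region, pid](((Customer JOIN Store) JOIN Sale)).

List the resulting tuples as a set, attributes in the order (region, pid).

Customer ⋈ Store (natural join on cid, pid): {(2, 7, bio, 11), (2, 7, bio, 30), (2, 7, cs, 11), (2, 7, cs, 30), (2, 7, hr, 11), (2, 7, hr, 30), (23, 16, rd, 21), (23, 16, rd, 39), (8, 14, eng, 18), (8, 14, mkt, 18), (8, 14, rd, 18)}
(Customer JOIN Store) ⋈ Sale (natural join on pid): {(2, 7, bio, 11, 11), (2, 7, bio, 11, 18), (2, 7, bio, 11, 21), (2, 7, bio, 11, 34), (2, 7, bio, 30, 11), (2, 7, bio, 30, 18), (2, 7, bio, 30, 21), (2, 7, bio, 30, 34), (2, 7, cs, 11, 11), (2, 7, cs, 11, 18), (2, 7, cs, 11, 21), (2, 7, cs, 11, 34), (2, 7, cs, 30, 11), (2, 7, cs, 30, 18), (2, 7, cs, 30, 21), (2, 7, cs, 30, 34), (2, 7, hr, 11, 11), (2, 7, hr, 11, 18), (2, 7, hr, 11, 21), (2, 7, hr, 11, 34), (2, 7, hr, 30, 11), (2, 7, hr, 30, 18), (2, 7, hr, 30, 21), (2, 7, hr, 30, 34), (8, 14, eng, 18, 31), (8, 14, mkt, 18, 31), (8, 14, rd, 18, 31)}
π[region, pid]: project onto (region, pid) (21 duplicate(s) eliminated) → {(bio, 7), (cs, 7), (eng, 14), (hr, 7), (mkt, 14), (rd, 14)}

{(bio, 7), (cs, 7), (eng, 14), (hr, 7), (mkt, 14), (rd, 14)}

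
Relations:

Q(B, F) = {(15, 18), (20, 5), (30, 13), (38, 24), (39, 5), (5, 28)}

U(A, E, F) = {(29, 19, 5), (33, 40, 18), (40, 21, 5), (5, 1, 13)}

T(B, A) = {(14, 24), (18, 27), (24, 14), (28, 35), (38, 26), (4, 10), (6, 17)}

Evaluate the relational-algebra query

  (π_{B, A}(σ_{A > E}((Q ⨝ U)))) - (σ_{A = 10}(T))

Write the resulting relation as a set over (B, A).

Natural join on F: {(15, 18, 33, 40), (20, 5, 29, 19), (20, 5, 40, 21), (30, 13, 5, 1), (39, 5, 29, 19), (39, 5, 40, 21)}
Selection A > E: {(20, 5, 29, 19), (20, 5, 40, 21), (30, 13, 5, 1), (39, 5, 29, 19), (39, 5, 40, 21)}
π[B, A]: project onto (B, A) → {(20, 29), (20, 40), (30, 5), (39, 29), (39, 40)}
Selection A = 10: {(4, 10)}
Difference: {(20, 29), (20, 40), (30, 5), (39, 29), (39, 40)} with {(4, 10)} → {(20, 29), (20, 40), (30, 5), (39, 29), (39, 40)}

{(20, 29), (20, 40), (30, 5), (39, 29), (39, 40)}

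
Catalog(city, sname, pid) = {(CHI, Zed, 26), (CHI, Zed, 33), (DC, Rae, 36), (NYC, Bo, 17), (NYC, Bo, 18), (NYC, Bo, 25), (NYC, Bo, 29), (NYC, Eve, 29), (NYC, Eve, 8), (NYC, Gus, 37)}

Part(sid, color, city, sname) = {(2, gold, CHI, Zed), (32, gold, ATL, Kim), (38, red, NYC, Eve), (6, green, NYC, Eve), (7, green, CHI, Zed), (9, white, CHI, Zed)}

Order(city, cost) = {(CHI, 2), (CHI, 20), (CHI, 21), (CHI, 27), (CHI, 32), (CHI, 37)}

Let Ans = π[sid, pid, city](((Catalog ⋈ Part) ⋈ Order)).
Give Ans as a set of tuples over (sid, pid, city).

Joining Catalog and Part on city, sname yields {(CHI, Zed, 26, 2, gold), (CHI, Zed, 26, 7, green), (CHI, Zed, 26, 9, white), (CHI, Zed, 33, 2, gold), (CHI, Zed, 33, 7, green), (CHI, Zed, 33, 9, white), (NYC, Eve, 29, 38, red), (NYC, Eve, 29, 6, green), (NYC, Eve, 8, 38, red), (NYC, Eve, 8, 6, green)}.
Joining (Catalog ⋈ Part) and Order on city yields {(CHI, Zed, 26, 2, gold, 2), (CHI, Zed, 26, 2, gold, 20), (CHI, Zed, 26, 2, gold, 21), (CHI, Zed, 26, 2, gold, 27), (CHI, Zed, 26, 2, gold, 32), (CHI, Zed, 26, 2, gold, 37), (CHI, Zed, 26, 7, green, 2), (CHI, Zed, 26, 7, green, 20), (CHI, Zed, 26, 7, green, 21), (CHI, Zed, 26, 7, green, 27), (CHI, Zed, 26, 7, green, 32), (CHI, Zed, 26, 7, green, 37), (CHI, Zed, 26, 9, white, 2), (CHI, Zed, 26, 9, white, 20), (CHI, Zed, 26, 9, white, 21), (CHI, Zed, 26, 9, white, 27), (CHI, Zed, 26, 9, white, 32), (CHI, Zed, 26, 9, white, 37), (CHI, Zed, 33, 2, gold, 2), (CHI, Zed, 33, 2, gold, 20), (CHI, Zed, 33, 2, gold, 21), (CHI, Zed, 33, 2, gold, 27), (CHI, Zed, 33, 2, gold, 32), (CHI, Zed, 33, 2, gold, 37), (CHI, Zed, 33, 7, green, 2), (CHI, Zed, 33, 7, green, 20), (CHI, Zed, 33, 7, green, 21), (CHI, Zed, 33, 7, green, 27), (CHI, Zed, 33, 7, green, 32), (CHI, Zed, 33, 7, green, 37), (CHI, Zed, 33, 9, white, 2), (CHI, Zed, 33, 9, white, 20), (CHI, Zed, 33, 9, white, 21), (CHI, Zed, 33, 9, white, 27), (CHI, Zed, 33, 9, white, 32), (CHI, Zed, 33, 9, white, 37)}.
Projecting to sid, pid, city (30 duplicate(s) eliminated): {(2, 26, CHI), (2, 33, CHI), (7, 26, CHI), (7, 33, CHI), (9, 26, CHI), (9, 33, CHI)}

{(2, 26, CHI), (2, 33, CHI), (7, 26, CHI), (7, 33, CHI), (9, 26, CHI), (9, 33, CHI)}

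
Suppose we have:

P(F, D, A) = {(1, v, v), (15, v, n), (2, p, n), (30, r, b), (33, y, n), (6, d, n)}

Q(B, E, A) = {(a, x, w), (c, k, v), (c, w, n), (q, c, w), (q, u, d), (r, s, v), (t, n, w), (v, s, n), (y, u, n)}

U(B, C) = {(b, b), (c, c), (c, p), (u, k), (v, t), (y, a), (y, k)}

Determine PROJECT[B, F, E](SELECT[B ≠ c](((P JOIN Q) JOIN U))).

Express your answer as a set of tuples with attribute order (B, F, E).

Joining P and Q on A yields {(1, v, v, c, k), (1, v, v, r, s), (15, v, n, c, w), (15, v, n, v, s), (15, v, n, y, u), (2, p, n, c, w), (2, p, n, v, s), (2, p, n, y, u), (33, y, n, c, w), (33, y, n, v, s), (33, y, n, y, u), (6, d, n, c, w), (6, d, n, v, s), (6, d, n, y, u)}.
Joining (P JOIN Q) and U on B yields {(1, v, v, c, k, c), (1, v, v, c, k, p), (15, v, n, c, w, c), (15, v, n, c, w, p), (15, v, n, v, s, t), (15, v, n, y, u, a), (15, v, n, y, u, k), (2, p, n, c, w, c), (2, p, n, c, w, p), (2, p, n, v, s, t), (2, p, n, y, u, a), (2, p, n, y, u, k), (33, y, n, c, w, c), (33, y, n, c, w, p), (33, y, n, v, s, t), (33, y, n, y, u, a), (33, y, n, y, u, k), (6, d, n, c, w, c), (6, d, n, c, w, p), (6, d, n, v, s, t), (6, d, n, y, u, a), (6, d, n, y, u, k)}.
σ[B ≠ c]: keep tuples satisfying B ≠ c → {(15, v, n, v, s, t), (15, v, n, y, u, a), (15, v, n, y, u, k), (2, p, n, v, s, t), (2, p, n, y, u, a), (2, p, n, y, u, k), (33, y, n, v, s, t), (33, y, n, y, u, a), (33, y, n, y, u, k), (6, d, n, v, s, t), (6, d, n, y, u, a), (6, d, n, y, u, k)}
π[B, F, E]: project onto (B, F, E) (4 duplicate(s) eliminated) → {(v, 15, s), (v, 2, s), (v, 33, s), (v, 6, s), (y, 15, u), (y, 2, u), (y, 33, u), (y, 6, u)}

{(v, 15, s), (v, 2, s), (v, 33, s), (v, 6, s), (y, 15, u), (y, 2, u), (y, 33, u), (y, 6, u)}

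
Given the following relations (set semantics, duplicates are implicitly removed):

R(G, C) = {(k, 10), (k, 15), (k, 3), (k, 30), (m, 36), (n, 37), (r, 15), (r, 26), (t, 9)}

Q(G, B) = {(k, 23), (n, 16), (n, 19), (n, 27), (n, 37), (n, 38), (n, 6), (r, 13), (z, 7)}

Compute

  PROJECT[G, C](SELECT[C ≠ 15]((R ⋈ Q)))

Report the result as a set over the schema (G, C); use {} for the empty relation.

{(k, 10), (k, 3), (k, 30), (n, 37), (r, 26)}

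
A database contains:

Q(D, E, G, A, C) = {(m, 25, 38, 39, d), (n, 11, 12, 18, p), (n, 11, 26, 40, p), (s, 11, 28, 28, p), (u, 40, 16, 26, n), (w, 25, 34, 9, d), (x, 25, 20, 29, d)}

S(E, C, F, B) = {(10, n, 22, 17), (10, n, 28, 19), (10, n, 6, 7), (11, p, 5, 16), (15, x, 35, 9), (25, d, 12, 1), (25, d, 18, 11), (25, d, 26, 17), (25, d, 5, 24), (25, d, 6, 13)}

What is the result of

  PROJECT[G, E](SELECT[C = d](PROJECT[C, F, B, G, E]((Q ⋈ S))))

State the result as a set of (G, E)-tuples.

{(20, 25), (34, 25), (38, 25)}

Joining Q and S on E, C yields {(m, 25, 38, 39, d, 12, 1), (m, 25, 38, 39, d, 18, 11), (m, 25, 38, 39, d, 26, 17), (m, 25, 38, 39, d, 5, 24), (m, 25, 38, 39, d, 6, 13), (n, 11, 12, 18, p, 5, 16), (n, 11, 26, 40, p, 5, 16), (s, 11, 28, 28, p, 5, 16), (w, 25, 34, 9, d, 12, 1), (w, 25, 34, 9, d, 18, 11), (w, 25, 34, 9, d, 26, 17), (w, 25, 34, 9, d, 5, 24), (w, 25, 34, 9, d, 6, 13), (x, 25, 20, 29, d, 12, 1), (x, 25, 20, 29, d, 18, 11), (x, 25, 20, 29, d, 26, 17), (x, 25, 20, 29, d, 5, 24), (x, 25, 20, 29, d, 6, 13)}.
π_{C, F, B, G, E} gives {(d, 12, 1, 20, 25), (d, 12, 1, 34, 25), (d, 12, 1, 38, 25), (d, 18, 11, 20, 25), (d, 18, 11, 34, 25), (d, 18, 11, 38, 25), (d, 26, 17, 20, 25), (d, 26, 17, 34, 25), (d, 26, 17, 38, 25), (d, 5, 24, 20, 25), (d, 5, 24, 34, 25), (d, 5, 24, 38, 25), (d, 6, 13, 20, 25), (d, 6, 13, 34, 25), (d, 6, 13, 38, 25), (p, 5, 16, 12, 11), (p, 5, 16, 26, 11), (p, 5, 16, 28, 11)}.
σ[C = d]: keep tuples satisfying C = d → {(d, 12, 1, 20, 25), (d, 12, 1, 34, 25), (d, 12, 1, 38, 25), (d, 18, 11, 20, 25), (d, 18, 11, 34, 25), (d, 18, 11, 38, 25), (d, 26, 17, 20, 25), (d, 26, 17, 34, 25), (d, 26, 17, 38, 25), (d, 5, 24, 20, 25), (d, 5, 24, 34, 25), (d, 5, 24, 38, 25), (d, 6, 13, 20, 25), (d, 6, 13, 34, 25), (d, 6, 13, 38, 25)}
π_{G, E} gives {(20, 25), (34, 25), (38, 25)} (12 duplicate(s) eliminated).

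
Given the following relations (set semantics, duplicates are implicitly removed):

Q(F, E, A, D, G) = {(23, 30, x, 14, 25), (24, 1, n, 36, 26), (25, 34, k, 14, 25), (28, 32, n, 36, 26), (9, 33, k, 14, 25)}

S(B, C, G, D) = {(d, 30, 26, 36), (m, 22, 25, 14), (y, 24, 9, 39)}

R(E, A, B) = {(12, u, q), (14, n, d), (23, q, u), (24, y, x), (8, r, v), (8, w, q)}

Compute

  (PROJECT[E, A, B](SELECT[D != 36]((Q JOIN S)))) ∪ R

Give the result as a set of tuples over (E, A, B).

{(12, u, q), (14, n, d), (23, q, u), (24, y, x), (30, x, m), (33, k, m), (34, k, m), (8, r, v), (8, w, q)}

Q ⋈ S (natural join on D, G): {(23, 30, x, 14, 25, m, 22), (24, 1, n, 36, 26, d, 30), (25, 34, k, 14, 25, m, 22), (28, 32, n, 36, 26, d, 30), (9, 33, k, 14, 25, m, 22)}
Filtering on D != 36 leaves {(23, 30, x, 14, 25, m, 22), (25, 34, k, 14, 25, m, 22), (9, 33, k, 14, 25, m, 22)}.
π[E, A, B]: project onto (E, A, B) → {(30, x, m), (33, k, m), (34, k, m)}
Taking the union: {(12, u, q), (14, n, d), (23, q, u), (24, y, x), (30, x, m), (33, k, m), (34, k, m), (8, r, v), (8, w, q)}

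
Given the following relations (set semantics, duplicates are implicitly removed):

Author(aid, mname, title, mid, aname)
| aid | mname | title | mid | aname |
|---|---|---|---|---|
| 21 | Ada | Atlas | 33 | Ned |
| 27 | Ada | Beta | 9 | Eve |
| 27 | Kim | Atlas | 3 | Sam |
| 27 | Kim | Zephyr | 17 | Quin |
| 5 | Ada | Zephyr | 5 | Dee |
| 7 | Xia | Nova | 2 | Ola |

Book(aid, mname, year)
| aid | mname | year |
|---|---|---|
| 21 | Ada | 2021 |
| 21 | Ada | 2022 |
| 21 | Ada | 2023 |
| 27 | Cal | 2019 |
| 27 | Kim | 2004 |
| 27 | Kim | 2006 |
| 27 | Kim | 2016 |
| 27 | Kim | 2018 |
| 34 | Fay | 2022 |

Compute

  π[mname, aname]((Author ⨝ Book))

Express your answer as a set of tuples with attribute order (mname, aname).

Joining Author and Book on aid, mname yields {(21, Ada, Atlas, 33, Ned, 2021), (21, Ada, Atlas, 33, Ned, 2022), (21, Ada, Atlas, 33, Ned, 2023), (27, Kim, Atlas, 3, Sam, 2004), (27, Kim, Atlas, 3, Sam, 2006), (27, Kim, Atlas, 3, Sam, 2016), (27, Kim, Atlas, 3, Sam, 2018), (27, Kim, Zephyr, 17, Quin, 2004), (27, Kim, Zephyr, 17, Quin, 2006), (27, Kim, Zephyr, 17, Quin, 2016), (27, Kim, Zephyr, 17, Quin, 2018)}.
π[mname, aname]: project onto (mname, aname) (8 duplicate(s) eliminated) → {(Ada, Ned), (Kim, Quin), (Kim, Sam)}

{(Ada, Ned), (Kim, Quin), (Kim, Sam)}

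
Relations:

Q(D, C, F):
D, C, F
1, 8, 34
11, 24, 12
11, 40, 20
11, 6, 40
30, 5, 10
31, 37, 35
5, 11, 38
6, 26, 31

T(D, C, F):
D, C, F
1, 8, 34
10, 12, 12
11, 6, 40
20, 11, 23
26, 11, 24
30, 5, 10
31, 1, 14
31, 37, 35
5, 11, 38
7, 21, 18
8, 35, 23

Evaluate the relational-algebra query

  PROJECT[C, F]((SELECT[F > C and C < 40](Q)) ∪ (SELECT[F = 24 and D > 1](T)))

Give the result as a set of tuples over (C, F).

{(11, 24), (11, 38), (26, 31), (5, 10), (6, 40), (8, 34)}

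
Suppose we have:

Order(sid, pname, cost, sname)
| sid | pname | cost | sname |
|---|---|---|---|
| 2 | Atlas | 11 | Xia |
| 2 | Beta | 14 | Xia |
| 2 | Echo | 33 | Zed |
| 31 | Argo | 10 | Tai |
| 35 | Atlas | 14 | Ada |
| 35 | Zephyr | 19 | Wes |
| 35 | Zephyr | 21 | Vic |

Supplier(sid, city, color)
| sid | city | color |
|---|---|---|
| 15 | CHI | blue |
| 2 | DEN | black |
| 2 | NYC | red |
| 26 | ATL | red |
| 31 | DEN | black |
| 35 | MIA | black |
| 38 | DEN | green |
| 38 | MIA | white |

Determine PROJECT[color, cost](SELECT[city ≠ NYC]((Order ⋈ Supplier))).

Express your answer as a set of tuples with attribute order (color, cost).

Order ⋈ Supplier (natural join on sid): {(2, Atlas, 11, Xia, DEN, black), (2, Atlas, 11, Xia, NYC, red), (2, Beta, 14, Xia, DEN, black), (2, Beta, 14, Xia, NYC, red), (2, Echo, 33, Zed, DEN, black), (2, Echo, 33, Zed, NYC, red), (31, Argo, 10, Tai, DEN, black), (35, Atlas, 14, Ada, MIA, black), (35, Zephyr, 19, Wes, MIA, black), (35, Zephyr, 21, Vic, MIA, black)}
Apply σ_{city ≠ NYC}; surviving tuples: {(2, Atlas, 11, Xia, DEN, black), (2, Beta, 14, Xia, DEN, black), (2, Echo, 33, Zed, DEN, black), (31, Argo, 10, Tai, DEN, black), (35, Atlas, 14, Ada, MIA, black), (35, Zephyr, 19, Wes, MIA, black), (35, Zephyr, 21, Vic, MIA, black)}
π_{color, cost} gives {(black, 10), (black, 11), (black, 14), (black, 19), (black, 21), (black, 33)} (1 duplicate(s) eliminated).

{(black, 10), (black, 11), (black, 14), (black, 19), (black, 21), (black, 33)}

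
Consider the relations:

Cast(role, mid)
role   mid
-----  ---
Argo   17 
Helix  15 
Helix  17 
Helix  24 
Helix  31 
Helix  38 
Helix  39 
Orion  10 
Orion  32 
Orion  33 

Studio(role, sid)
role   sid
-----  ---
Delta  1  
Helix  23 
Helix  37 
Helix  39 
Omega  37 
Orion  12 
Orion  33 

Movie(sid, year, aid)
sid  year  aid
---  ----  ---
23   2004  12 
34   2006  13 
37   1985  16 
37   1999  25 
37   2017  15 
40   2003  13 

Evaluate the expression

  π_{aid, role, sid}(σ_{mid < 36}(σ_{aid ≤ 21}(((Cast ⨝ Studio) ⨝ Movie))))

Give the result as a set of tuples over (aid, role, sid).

Natural join on role: {(Helix, 15, 23), (Helix, 15, 37), (Helix, 15, 39), (Helix, 17, 23), (Helix, 17, 37), (Helix, 17, 39), (Helix, 24, 23), (Helix, 24, 37), (Helix, 24, 39), (Helix, 31, 23), (Helix, 31, 37), (Helix, 31, 39), (Helix, 38, 23), (Helix, 38, 37), (Helix, 38, 39), (Helix, 39, 23), (Helix, 39, 37), (Helix, 39, 39), (Orion, 10, 12), (Orion, 10, 33), (Orion, 32, 12), (Orion, 32, 33), (Orion, 33, 12), (Orion, 33, 33)}
Natural join on sid: {(Helix, 15, 23, 2004, 12), (Helix, 15, 37, 1985, 16), (Helix, 15, 37, 1999, 25), (Helix, 15, 37, 2017, 15), (Helix, 17, 23, 2004, 12), (Helix, 17, 37, 1985, 16), (Helix, 17, 37, 1999, 25), (Helix, 17, 37, 2017, 15), (Helix, 24, 23, 2004, 12), (Helix, 24, 37, 1985, 16), (Helix, 24, 37, 1999, 25), (Helix, 24, 37, 2017, 15), (Helix, 31, 23, 2004, 12), (Helix, 31, 37, 1985, 16), (Helix, 31, 37, 1999, 25), (Helix, 31, 37, 2017, 15), (Helix, 38, 23, 2004, 12), (Helix, 38, 37, 1985, 16), (Helix, 38, 37, 1999, 25), (Helix, 38, 37, 2017, 15), (Helix, 39, 23, 2004, 12), (Helix, 39, 37, 1985, 16), (Helix, 39, 37, 1999, 25), (Helix, 39, 37, 2017, 15)}
Selection aid ≤ 21: {(Helix, 15, 23, 2004, 12), (Helix, 15, 37, 1985, 16), (Helix, 15, 37, 2017, 15), (Helix, 17, 23, 2004, 12), (Helix, 17, 37, 1985, 16), (Helix, 17, 37, 2017, 15), (Helix, 24, 23, 2004, 12), (Helix, 24, 37, 1985, 16), (Helix, 24, 37, 2017, 15), (Helix, 31, 23, 2004, 12), (Helix, 31, 37, 1985, 16), (Helix, 31, 37, 2017, 15), (Helix, 38, 23, 2004, 12), (Helix, 38, 37, 1985, 16), (Helix, 38, 37, 2017, 15), (Helix, 39, 23, 2004, 12), (Helix, 39, 37, 1985, 16), (Helix, 39, 37, 2017, 15)}
Selection mid < 36: {(Helix, 15, 23, 2004, 12), (Helix, 15, 37, 1985, 16), (Helix, 15, 37, 2017, 15), (Helix, 17, 23, 2004, 12), (Helix, 17, 37, 1985, 16), (Helix, 17, 37, 2017, 15), (Helix, 24, 23, 2004, 12), (Helix, 24, 37, 1985, 16), (Helix, 24, 37, 2017, 15), (Helix, 31, 23, 2004, 12), (Helix, 31, 37, 1985, 16), (Helix, 31, 37, 2017, 15)}
Keep only column(s) aid, role, sid (9 duplicate(s) eliminated): {(12, Helix, 23), (15, Helix, 37), (16, Helix, 37)}

{(12, Helix, 23), (15, Helix, 37), (16, Helix, 37)}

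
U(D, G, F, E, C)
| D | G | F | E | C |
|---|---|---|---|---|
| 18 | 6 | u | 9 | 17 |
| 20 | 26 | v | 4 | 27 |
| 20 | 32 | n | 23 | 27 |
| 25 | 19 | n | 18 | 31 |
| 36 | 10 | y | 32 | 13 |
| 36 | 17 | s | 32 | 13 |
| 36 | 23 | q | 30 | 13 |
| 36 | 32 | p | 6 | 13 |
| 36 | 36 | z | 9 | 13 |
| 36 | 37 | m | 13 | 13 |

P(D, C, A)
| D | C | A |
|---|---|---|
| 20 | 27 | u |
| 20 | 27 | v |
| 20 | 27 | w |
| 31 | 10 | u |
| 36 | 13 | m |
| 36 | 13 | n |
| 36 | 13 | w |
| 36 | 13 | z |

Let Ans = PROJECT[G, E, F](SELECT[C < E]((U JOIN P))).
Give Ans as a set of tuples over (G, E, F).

Natural join on D, C: {(20, 26, v, 4, 27, u), (20, 26, v, 4, 27, v), (20, 26, v, 4, 27, w), (20, 32, n, 23, 27, u), (20, 32, n, 23, 27, v), (20, 32, n, 23, 27, w), (36, 10, y, 32, 13, m), (36, 10, y, 32, 13, n), (36, 10, y, 32, 13, w), (36, 10, y, 32, 13, z), (36, 17, s, 32, 13, m), (36, 17, s, 32, 13, n), (36, 17, s, 32, 13, w), (36, 17, s, 32, 13, z), (36, 23, q, 30, 13, m), (36, 23, q, 30, 13, n), (36, 23, q, 30, 13, w), (36, 23, q, 30, 13, z), (36, 32, p, 6, 13, m), (36, 32, p, 6, 13, n), (36, 32, p, 6, 13, w), (36, 32, p, 6, 13, z), (36, 36, z, 9, 13, m), (36, 36, z, 9, 13, n), (36, 36, z, 9, 13, w), (36, 36, z, 9, 13, z), (36, 37, m, 13, 13, m), (36, 37, m, 13, 13, n), (36, 37, m, 13, 13, w), (36, 37, m, 13, 13, z)}
Selection C < E: {(36, 10, y, 32, 13, m), (36, 10, y, 32, 13, n), (36, 10, y, 32, 13, w), (36, 10, y, 32, 13, z), (36, 17, s, 32, 13, m), (36, 17, s, 32, 13, n), (36, 17, s, 32, 13, w), (36, 17, s, 32, 13, z), (36, 23, q, 30, 13, m), (36, 23, q, 30, 13, n), (36, 23, q, 30, 13, w), (36, 23, q, 30, 13, z)}
π_{G, E, F} gives {(10, 32, y), (17, 32, s), (23, 30, q)} (9 duplicate(s) eliminated).

{(10, 32, y), (17, 32, s), (23, 30, q)}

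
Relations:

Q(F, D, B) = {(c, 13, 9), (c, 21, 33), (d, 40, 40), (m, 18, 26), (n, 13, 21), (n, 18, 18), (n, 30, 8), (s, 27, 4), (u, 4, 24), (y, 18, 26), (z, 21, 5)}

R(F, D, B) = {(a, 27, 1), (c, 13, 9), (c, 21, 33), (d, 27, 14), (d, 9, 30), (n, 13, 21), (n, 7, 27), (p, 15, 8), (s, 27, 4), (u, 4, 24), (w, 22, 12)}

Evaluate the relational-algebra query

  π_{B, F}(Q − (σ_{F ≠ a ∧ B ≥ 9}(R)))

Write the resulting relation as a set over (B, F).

{(18, n), (26, m), (26, y), (4, s), (40, d), (5, z), (8, n)}

Apply σ_{F ≠ a ∧ B ≥ 9}; surviving tuples: {(c, 13, 9), (c, 21, 33), (d, 27, 14), (d, 9, 30), (n, 13, 21), (n, 7, 27), (u, 4, 24), (w, 22, 12)}
Set difference of the two operands is {(d, 40, 40), (m, 18, 26), (n, 18, 18), (n, 30, 8), (s, 27, 4), (y, 18, 26), (z, 21, 5)}.
Keep only column(s) B, F: {(18, n), (26, m), (26, y), (4, s), (40, d), (5, z), (8, n)}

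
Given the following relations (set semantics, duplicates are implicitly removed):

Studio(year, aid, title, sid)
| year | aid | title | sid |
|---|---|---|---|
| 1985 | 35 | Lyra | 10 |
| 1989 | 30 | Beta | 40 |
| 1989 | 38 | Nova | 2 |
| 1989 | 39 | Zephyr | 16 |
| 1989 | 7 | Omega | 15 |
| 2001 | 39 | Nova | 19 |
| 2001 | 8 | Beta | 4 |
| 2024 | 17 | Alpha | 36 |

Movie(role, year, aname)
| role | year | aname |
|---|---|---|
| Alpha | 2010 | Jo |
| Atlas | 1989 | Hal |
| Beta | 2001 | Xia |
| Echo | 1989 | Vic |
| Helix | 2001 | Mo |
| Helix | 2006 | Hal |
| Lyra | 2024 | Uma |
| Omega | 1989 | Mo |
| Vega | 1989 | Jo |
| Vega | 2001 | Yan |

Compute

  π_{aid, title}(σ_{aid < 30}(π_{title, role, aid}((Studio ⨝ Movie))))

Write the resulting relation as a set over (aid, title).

{(17, Alpha), (7, Omega), (8, Beta)}

Studio ⋈ Movie (natural join on year): {(1989, 30, Beta, 40, Atlas, Hal), (1989, 30, Beta, 40, Echo, Vic), (1989, 30, Beta, 40, Omega, Mo), (1989, 30, Beta, 40, Vega, Jo), (1989, 38, Nova, 2, Atlas, Hal), (1989, 38, Nova, 2, Echo, Vic), (1989, 38, Nova, 2, Omega, Mo), (1989, 38, Nova, 2, Vega, Jo), (1989, 39, Zephyr, 16, Atlas, Hal), (1989, 39, Zephyr, 16, Echo, Vic), (1989, 39, Zephyr, 16, Omega, Mo), (1989, 39, Zephyr, 16, Vega, Jo), (1989, 7, Omega, 15, Atlas, Hal), (1989, 7, Omega, 15, Echo, Vic), (1989, 7, Omega, 15, Omega, Mo), (1989, 7, Omega, 15, Vega, Jo), (2001, 39, Nova, 19, Beta, Xia), (2001, 39, Nova, 19, Helix, Mo), (2001, 39, Nova, 19, Vega, Yan), (2001, 8, Beta, 4, Beta, Xia), (2001, 8, Beta, 4, Helix, Mo), (2001, 8, Beta, 4, Vega, Yan), (2024, 17, Alpha, 36, Lyra, Uma)}
π_{title, role, aid} gives {(Alpha, Lyra, 17), (Beta, Atlas, 30), (Beta, Beta, 8), (Beta, Echo, 30), (Beta, Helix, 8), (Beta, Omega, 30), (Beta, Vega, 30), (Beta, Vega, 8), (Nova, Atlas, 38), (Nova, Beta, 39), (Nova, Echo, 38), (Nova, Helix, 39), (Nova, Omega, 38), (Nova, Vega, 38), (Nova, Vega, 39), (Omega, Atlas, 7), (Omega, Echo, 7), (Omega, Omega, 7), (Omega, Vega, 7), (Zephyr, Atlas, 39), (Zephyr, Echo, 39), (Zephyr, Omega, 39), (Zephyr, Vega, 39)}.
Apply σ_{aid < 30}; surviving tuples: {(Alpha, Lyra, 17), (Beta, Beta, 8), (Beta, Helix, 8), (Beta, Vega, 8), (Omega, Atlas, 7), (Omega, Echo, 7), (Omega, Omega, 7), (Omega, Vega, 7)}
π_{aid, title} gives {(17, Alpha), (7, Omega), (8, Beta)} (5 duplicate(s) eliminated).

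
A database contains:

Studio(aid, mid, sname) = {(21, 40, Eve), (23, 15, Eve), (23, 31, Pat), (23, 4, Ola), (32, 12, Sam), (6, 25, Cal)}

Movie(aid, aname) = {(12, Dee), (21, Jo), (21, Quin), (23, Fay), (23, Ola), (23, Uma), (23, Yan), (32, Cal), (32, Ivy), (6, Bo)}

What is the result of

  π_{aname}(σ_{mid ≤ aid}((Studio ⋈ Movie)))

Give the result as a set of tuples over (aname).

{Cal, Fay, Ivy, Ola, Uma, Yan}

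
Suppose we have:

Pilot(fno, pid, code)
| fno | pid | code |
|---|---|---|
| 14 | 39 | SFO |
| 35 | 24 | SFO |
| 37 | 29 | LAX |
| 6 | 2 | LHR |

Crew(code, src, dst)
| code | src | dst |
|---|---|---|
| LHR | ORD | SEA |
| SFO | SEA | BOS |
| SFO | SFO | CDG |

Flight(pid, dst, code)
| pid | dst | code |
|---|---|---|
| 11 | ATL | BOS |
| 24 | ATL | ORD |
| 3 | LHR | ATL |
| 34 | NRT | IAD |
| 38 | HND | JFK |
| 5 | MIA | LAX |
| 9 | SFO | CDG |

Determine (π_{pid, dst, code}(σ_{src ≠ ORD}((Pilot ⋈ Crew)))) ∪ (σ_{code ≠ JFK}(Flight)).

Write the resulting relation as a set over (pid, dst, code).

Joining Pilot and Crew on code yields {(14, 39, SFO, SEA, BOS), (14, 39, SFO, SFO, CDG), (35, 24, SFO, SEA, BOS), (35, 24, SFO, SFO, CDG), (6, 2, LHR, ORD, SEA)}.
Selection src ≠ ORD: {(14, 39, SFO, SEA, BOS), (14, 39, SFO, SFO, CDG), (35, 24, SFO, SEA, BOS), (35, 24, SFO, SFO, CDG)}
Projecting to pid, dst, code: {(24, BOS, SFO), (24, CDG, SFO), (39, BOS, SFO), (39, CDG, SFO)}
Selection code ≠ JFK: {(11, ATL, BOS), (24, ATL, ORD), (3, LHR, ATL), (34, NRT, IAD), (5, MIA, LAX), (9, SFO, CDG)}
Set union of the two operands is {(11, ATL, BOS), (24, ATL, ORD), (24, BOS, SFO), (24, CDG, SFO), (3, LHR, ATL), (34, NRT, IAD), (39, BOS, SFO), (39, CDG, SFO), (5, MIA, LAX), (9, SFO, CDG)}.

{(11, ATL, BOS), (24, ATL, ORD), (24, BOS, SFO), (24, CDG, SFO), (3, LHR, ATL), (34, NRT, IAD), (39, BOS, SFO), (39, CDG, SFO), (5, MIA, LAX), (9, SFO, CDG)}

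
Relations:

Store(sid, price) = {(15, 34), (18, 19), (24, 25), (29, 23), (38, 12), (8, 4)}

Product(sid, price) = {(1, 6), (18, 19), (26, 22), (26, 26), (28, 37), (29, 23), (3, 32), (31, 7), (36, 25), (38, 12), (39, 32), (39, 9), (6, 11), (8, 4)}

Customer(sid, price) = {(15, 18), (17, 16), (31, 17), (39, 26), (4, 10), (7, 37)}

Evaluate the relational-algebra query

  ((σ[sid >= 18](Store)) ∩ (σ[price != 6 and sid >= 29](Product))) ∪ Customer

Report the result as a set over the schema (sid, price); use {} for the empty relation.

{(15, 18), (17, 16), (29, 23), (31, 17), (38, 12), (39, 26), (4, 10), (7, 37)}

Filtering on sid >= 18 leaves {(18, 19), (24, 25), (29, 23), (38, 12)}.
Filtering on price != 6 and sid >= 29 leaves {(29, 23), (31, 7), (36, 25), (38, 12), (39, 32), (39, 9)}.
Set intersection of the two operands is {(29, 23), (38, 12)}.
Set union of the two operands is {(15, 18), (17, 16), (29, 23), (31, 17), (38, 12), (39, 26), (4, 10), (7, 37)}.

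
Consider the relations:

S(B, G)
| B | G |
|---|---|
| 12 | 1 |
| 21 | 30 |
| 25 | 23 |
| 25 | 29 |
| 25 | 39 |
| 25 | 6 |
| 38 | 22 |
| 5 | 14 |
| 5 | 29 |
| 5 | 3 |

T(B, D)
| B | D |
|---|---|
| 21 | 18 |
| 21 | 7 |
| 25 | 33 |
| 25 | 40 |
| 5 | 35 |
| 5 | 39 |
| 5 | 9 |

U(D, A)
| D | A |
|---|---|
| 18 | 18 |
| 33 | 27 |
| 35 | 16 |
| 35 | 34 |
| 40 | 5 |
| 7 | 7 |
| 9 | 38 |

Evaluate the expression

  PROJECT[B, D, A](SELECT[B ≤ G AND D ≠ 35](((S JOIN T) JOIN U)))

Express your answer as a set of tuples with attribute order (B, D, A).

{(21, 18, 18), (21, 7, 7), (25, 33, 27), (25, 40, 5), (5, 9, 38)}

Joining S and T on B yields {(21, 30, 18), (21, 30, 7), (25, 23, 33), (25, 23, 40), (25, 29, 33), (25, 29, 40), (25, 39, 33), (25, 39, 40), (25, 6, 33), (25, 6, 40), (5, 14, 35), (5, 14, 39), (5, 14, 9), (5, 29, 35), (5, 29, 39), (5, 29, 9), (5, 3, 35), (5, 3, 39), (5, 3, 9)}.
Joining (S JOIN T) and U on D yields {(21, 30, 18, 18), (21, 30, 7, 7), (25, 23, 33, 27), (25, 23, 40, 5), (25, 29, 33, 27), (25, 29, 40, 5), (25, 39, 33, 27), (25, 39, 40, 5), (25, 6, 33, 27), (25, 6, 40, 5), (5, 14, 35, 16), (5, 14, 35, 34), (5, 14, 9, 38), (5, 29, 35, 16), (5, 29, 35, 34), (5, 29, 9, 38), (5, 3, 35, 16), (5, 3, 35, 34), (5, 3, 9, 38)}.
Apply σ_{B ≤ G AND D ≠ 35}; surviving tuples: {(21, 30, 18, 18), (21, 30, 7, 7), (25, 29, 33, 27), (25, 29, 40, 5), (25, 39, 33, 27), (25, 39, 40, 5), (5, 14, 9, 38), (5, 29, 9, 38)}
π[B, D, A]: project onto (B, D, A) (3 duplicate(s) eliminated) → {(21, 18, 18), (21, 7, 7), (25, 33, 27), (25, 40, 5), (5, 9, 38)}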